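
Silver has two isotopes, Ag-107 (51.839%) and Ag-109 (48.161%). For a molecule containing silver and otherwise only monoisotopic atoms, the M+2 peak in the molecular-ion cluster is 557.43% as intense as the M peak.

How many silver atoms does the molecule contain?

With n Ag atoms, P(M+2)/P(M) = C(n,1)·p^(n−1)q / p^n = n·q/p = n · 0.48161/0.51839.
n = 5.5743 × 0.51839/0.48161 = 6.00 ≈ 6

6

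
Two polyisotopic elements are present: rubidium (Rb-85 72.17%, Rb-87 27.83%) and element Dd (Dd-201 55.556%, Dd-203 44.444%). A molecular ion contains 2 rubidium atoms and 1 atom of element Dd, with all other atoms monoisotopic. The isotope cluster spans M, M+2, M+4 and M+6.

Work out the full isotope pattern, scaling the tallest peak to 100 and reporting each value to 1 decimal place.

Rubidium pattern (n=2): 0.52085089 : 0.40169822 : 0.07745089
Element Dd pattern (n=1): 0.55556 : 0.44444
Convolve the two distributions (both contribute in 2-u steps):
  M: 0.52085089×0.55556 = 0.289364
  M+2: 0.52085089×0.44444 + 0.40169822×0.55556 = 0.454654
  M+4: 0.40169822×0.44444 + 0.07745089×0.55556 = 0.221559
  M+6: 0.07745089×0.44444 = 0.034422
Scale to base peak (0.454654) = 100: 63.6 : 100.0 : 48.7 : 7.6

63.6 : 100.0 : 48.7 : 7.6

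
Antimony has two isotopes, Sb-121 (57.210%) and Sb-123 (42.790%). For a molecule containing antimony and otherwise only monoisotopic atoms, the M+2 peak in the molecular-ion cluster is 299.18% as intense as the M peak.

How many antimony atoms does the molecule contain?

With n Sb atoms, P(M+2)/P(M) = C(n,1)·p^(n−1)q / p^n = n·q/p = n · 0.42790/0.57210.
n = 2.9918 × 0.57210/0.42790 = 4.00 ≈ 4

4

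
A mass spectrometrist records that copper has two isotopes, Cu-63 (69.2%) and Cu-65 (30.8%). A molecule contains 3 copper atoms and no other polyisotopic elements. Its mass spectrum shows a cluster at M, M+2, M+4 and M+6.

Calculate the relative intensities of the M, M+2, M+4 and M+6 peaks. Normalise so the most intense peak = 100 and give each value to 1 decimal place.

Each Cu atom is independently Cu-63 (p = 0.692) or Cu-65 (q = 0.308); the cluster is the binomial expansion (p + q)^3.
P(M) = 0.692^3 = 0.331374
P(M+2) = 3 × 0.692^2 × 0.308^1 = 0.442470
P(M+4) = 3 × 0.692^1 × 0.308^2 = 0.196938
P(M+6) = 0.308^3 = 0.029218
The M+2 peak is largest (0.442470); scaling to 100 gives 74.9 : 100.0 : 44.5 : 6.6.

74.9 : 100.0 : 44.5 : 6.6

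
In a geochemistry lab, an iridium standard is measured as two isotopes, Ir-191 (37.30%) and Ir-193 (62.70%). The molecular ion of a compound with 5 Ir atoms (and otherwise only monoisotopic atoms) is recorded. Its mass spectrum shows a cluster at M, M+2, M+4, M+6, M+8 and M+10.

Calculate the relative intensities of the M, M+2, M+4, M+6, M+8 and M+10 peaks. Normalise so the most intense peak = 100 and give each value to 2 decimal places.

2.11 : 17.70 : 59.49 : 100.00 : 84.05 : 28.26

Each Ir atom is independently Ir-191 (p = 0.3730) or Ir-193 (q = 0.6270); the cluster is the binomial expansion (p + q)^5.
P(M) = 0.3730^5 = 0.007220
P(M+2) = 5 × 0.3730^4 × 0.6270^1 = 0.060684
P(M+4) = 10 × 0.3730^3 × 0.6270^2 = 0.204015
P(M+6) = 10 × 0.3730^2 × 0.6270^3 = 0.342942
P(M+8) = 5 × 0.3730^1 × 0.6270^4 = 0.288237
P(M+10) = 0.6270^5 = 0.096903
The M+6 peak is largest (0.342942); scaling to 100 gives 2.11 : 17.70 : 59.49 : 100.00 : 84.05 : 28.26.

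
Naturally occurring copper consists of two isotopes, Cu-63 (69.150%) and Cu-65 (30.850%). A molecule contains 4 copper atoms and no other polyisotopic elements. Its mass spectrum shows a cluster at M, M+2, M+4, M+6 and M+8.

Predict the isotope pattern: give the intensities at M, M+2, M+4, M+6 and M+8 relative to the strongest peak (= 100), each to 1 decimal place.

56.0 : 100.0 : 66.9 : 19.9 : 2.2

The 4 Cu atoms are independent, so intensities follow the terms of (0.69150 + 0.30850)^4.
P(M) = 0.69150^4 = 0.228649
P(M+2) = 4 × 0.69150^3 × 0.30850^1 = 0.408030
P(M+4) = 6 × 0.69150^2 × 0.30850^2 = 0.273052
P(M+6) = 4 × 0.69150^1 × 0.30850^3 = 0.081212
P(M+8) = 0.30850^4 = 0.009058
The M+2 peak is largest (0.408030); scaling to 100 gives 56.0 : 100.0 : 66.9 : 19.9 : 2.2.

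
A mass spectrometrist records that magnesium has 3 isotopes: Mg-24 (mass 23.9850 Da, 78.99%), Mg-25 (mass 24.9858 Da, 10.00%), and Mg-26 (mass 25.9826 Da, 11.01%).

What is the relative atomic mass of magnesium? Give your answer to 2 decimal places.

Weight each isotope mass by its fractional abundance: 0.7899 × 23.9850 + 0.1000 × 24.9858 + 0.1101 × 25.9826
= 18.94575 + 2.49858 + 2.86068 = 24.30501 Da

24.31 Da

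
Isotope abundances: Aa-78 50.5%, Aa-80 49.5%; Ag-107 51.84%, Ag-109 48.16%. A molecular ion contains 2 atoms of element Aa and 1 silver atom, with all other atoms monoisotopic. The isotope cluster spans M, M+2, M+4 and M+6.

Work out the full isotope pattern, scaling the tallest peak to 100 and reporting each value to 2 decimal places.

Element Aa pattern (n=2): 0.255025 : 0.49995 : 0.245025
Silver pattern (n=1): 0.5184 : 0.4816
Convolve the two distributions (both contribute in 2-u steps):
  M: 0.255025×0.5184 = 0.132205
  M+2: 0.255025×0.4816 + 0.49995×0.5184 = 0.381994
  M+4: 0.49995×0.4816 + 0.245025×0.5184 = 0.367797
  M+6: 0.245025×0.4816 = 0.118004
Scale to base peak (0.381994) = 100: 34.61 : 100.00 : 96.28 : 30.89

34.61 : 100.00 : 96.28 : 30.89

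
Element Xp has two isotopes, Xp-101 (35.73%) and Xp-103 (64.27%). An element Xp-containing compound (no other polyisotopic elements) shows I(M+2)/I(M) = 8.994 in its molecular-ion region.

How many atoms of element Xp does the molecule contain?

For n independent Xp atoms, I(M+2)/I(M) = n · (abundance Xp-103) / (abundance Xp-101) = n · 0.6427/0.3573.
n = 8.994 × 0.3573/0.6427 = 5.00 ≈ 5

5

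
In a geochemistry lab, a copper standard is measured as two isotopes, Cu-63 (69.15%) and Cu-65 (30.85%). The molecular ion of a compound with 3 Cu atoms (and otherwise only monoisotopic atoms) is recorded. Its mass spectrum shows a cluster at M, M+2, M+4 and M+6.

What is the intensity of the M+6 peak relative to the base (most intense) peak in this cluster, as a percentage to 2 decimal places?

6.63%

Term probabilities: M 0.3307, M+2 0.4425, M+4 0.1974, M+6 0.0294. Base peak = M+2.
P(M+2) = C(3,1) × 0.6915^2 × 0.3085^1 = 3 × 0.47817225 × 0.3085 = 0.442548 (base)
P(M+6) = C(3,3) × 0.6915^0 × 0.3085^3 = 1 × 1.0000 × 0.02936064 = 0.029361
Relative intensity = 0.029361 / 0.442548 × 100 = 6.63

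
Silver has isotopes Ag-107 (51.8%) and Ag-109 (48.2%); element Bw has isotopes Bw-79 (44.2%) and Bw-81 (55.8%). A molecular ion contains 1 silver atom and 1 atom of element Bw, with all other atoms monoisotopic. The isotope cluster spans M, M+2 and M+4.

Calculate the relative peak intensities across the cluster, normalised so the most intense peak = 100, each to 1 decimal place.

Silver pattern (n=1): 0.5180 : 0.4820
Element Bw pattern (n=1): 0.4420 : 0.5580
Convolve the two distributions (both contribute in 2-u steps):
  M: 0.5180×0.4420 = 0.228956
  M+2: 0.5180×0.5580 + 0.4820×0.4420 = 0.502088
  M+4: 0.4820×0.5580 = 0.268956
Scale to base peak (0.502088) = 100: 45.6 : 100.0 : 53.6

45.6 : 100.0 : 53.6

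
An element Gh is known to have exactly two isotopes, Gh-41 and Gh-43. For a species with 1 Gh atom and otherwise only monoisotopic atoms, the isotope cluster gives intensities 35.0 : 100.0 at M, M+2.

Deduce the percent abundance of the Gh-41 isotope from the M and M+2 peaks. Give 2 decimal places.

25.93%

If p is the fraction of Gh that is Gh-41, then I(M+2)/I(M) = [C(1,1)·p^0·(1−p)] / p^1 = 1·(1−p)/p = 100.0/35.0 = 2.8571
(1−p)/p = 2.8571/1 = 2.8571  ⇒  p = 1/(1 + 2.8571) = 0.2593
Gh-41: 25.93%, Gh-43: 74.07%.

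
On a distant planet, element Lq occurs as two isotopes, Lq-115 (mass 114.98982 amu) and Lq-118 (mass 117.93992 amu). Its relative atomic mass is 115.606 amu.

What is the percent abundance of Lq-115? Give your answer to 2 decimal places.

Let x be the fractional abundance of Lq-115; then Lq-118 has abundance 1 − x.
114.98982·x + 117.93992·(1 − x) = 115.606
(114.98982 − 117.93992)·x = 115.606 − 117.93992
x = -2.33392 / -2.95010 = 0.79113 → 79.11% Lq-115, 20.89% Lq-118.

79.11%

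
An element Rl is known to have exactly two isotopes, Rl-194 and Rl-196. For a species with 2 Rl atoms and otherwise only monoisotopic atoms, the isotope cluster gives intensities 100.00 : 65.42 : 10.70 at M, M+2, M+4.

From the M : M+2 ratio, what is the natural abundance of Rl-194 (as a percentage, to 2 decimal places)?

75.35%

Write p for the Rl-194 fraction. I(M+2)/I(M) = [C(2,1)·p^1·(1−p)] / p^2 = 2·(1−p)/p = 65.42/100.00 = 0.6542
(1−p)/p = 0.6542/2 = 0.3271  ⇒  p = 1/(1 + 0.3271) = 0.7535
Rl-194: 75.35%, Rl-196: 24.65%.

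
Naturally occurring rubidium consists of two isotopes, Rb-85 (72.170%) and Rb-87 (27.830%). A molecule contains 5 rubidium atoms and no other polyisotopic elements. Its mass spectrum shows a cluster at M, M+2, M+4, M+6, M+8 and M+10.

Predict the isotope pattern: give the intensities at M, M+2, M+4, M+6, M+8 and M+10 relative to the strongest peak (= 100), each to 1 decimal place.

51.9 : 100.0 : 77.1 : 29.7 : 5.7 : 0.4

The 5 Rb atoms are independent, so intensities follow the terms of (0.72170 + 0.27830)^5.
P(M) = 0.72170^5 = 0.195787
P(M+2) = 5 × 0.72170^4 × 0.27830^1 = 0.377494
P(M+4) = 10 × 0.72170^3 × 0.27830^2 = 0.291136
P(M+6) = 10 × 0.72170^2 × 0.27830^3 = 0.112267
P(M+8) = 5 × 0.72170^1 × 0.27830^4 = 0.021646
P(M+10) = 0.27830^5 = 0.001669
The M+2 peak is largest (0.377494); scaling to 100 gives 51.9 : 100.0 : 77.1 : 29.7 : 5.7 : 0.4.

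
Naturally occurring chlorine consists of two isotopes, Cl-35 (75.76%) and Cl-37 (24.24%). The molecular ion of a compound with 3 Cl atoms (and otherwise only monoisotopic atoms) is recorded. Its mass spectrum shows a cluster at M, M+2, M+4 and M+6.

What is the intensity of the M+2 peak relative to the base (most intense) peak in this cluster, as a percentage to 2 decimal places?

(0.7576 + 0.2424)^3 gives M 0.4348, M+2 0.4174, M+4 0.1335, M+6 0.0142; the largest is M.
P(M) = C(3,0) × 0.7576^3 × 0.2424^0 = 1 × 0.4348304 × 1.0000 = 0.434830 (base)
P(M+2) = C(3,1) × 0.7576^2 × 0.2424^1 = 3 × 0.57395776 × 0.2424 = 0.417382
Relative intensity = 0.417382 / 0.434830 × 100 = 95.99

95.99%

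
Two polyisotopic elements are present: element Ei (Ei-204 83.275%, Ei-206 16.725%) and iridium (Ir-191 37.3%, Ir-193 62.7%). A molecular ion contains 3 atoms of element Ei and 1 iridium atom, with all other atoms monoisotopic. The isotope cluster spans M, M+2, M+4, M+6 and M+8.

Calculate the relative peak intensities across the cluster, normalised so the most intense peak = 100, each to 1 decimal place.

43.8 : 100.0 : 49.7 : 9.3 : 0.6

Element Ei pattern (n=3): 0.57748928 : 0.34794986 : 0.06988245 : 0.00467841
Iridium pattern (n=1): 0.3730 : 0.6270
Convolve the two distributions (both contribute in 2-u steps):
  M: 0.57748928×0.3730 = 0.215404
  M+2: 0.57748928×0.6270 + 0.34794986×0.3730 = 0.491871
  M+4: 0.34794986×0.6270 + 0.06988245×0.3730 = 0.244231
  M+6: 0.06988245×0.6270 + 0.00467841×0.3730 = 0.045561
  M+8: 0.00467841×0.6270 = 0.002933
Scale to base peak (0.491871) = 100: 43.8 : 100.0 : 49.7 : 9.3 : 0.6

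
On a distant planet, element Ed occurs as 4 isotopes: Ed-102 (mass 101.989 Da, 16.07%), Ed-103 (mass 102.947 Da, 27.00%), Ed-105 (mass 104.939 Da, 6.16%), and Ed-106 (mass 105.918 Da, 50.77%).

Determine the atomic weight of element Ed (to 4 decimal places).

Average mass = Σ (abundance × isotope mass) = 0.1607 × 101.989 + 0.2700 × 102.947 + 0.0616 × 104.939 + 0.5077 × 105.918
= 16.38963 + 27.79569 + 6.46424 + 53.77457 = 104.42413 Da

104.4241 Da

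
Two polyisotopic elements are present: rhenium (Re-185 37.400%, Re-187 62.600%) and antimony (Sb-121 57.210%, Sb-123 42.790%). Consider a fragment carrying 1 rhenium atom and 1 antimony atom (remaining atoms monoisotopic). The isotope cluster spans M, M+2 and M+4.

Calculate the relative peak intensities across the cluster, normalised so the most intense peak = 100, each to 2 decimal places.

41.29 : 100.00 : 51.69

Rhenium pattern (n=1): 0.3740 : 0.6260
Antimony pattern (n=1): 0.5721 : 0.4279
Convolve the two distributions (both contribute in 2-u steps):
  M: 0.3740×0.5721 = 0.213965
  M+2: 0.3740×0.4279 + 0.6260×0.5721 = 0.518169
  M+4: 0.6260×0.4279 = 0.267865
Scale to base peak (0.518169) = 100: 41.29 : 100.00 : 51.69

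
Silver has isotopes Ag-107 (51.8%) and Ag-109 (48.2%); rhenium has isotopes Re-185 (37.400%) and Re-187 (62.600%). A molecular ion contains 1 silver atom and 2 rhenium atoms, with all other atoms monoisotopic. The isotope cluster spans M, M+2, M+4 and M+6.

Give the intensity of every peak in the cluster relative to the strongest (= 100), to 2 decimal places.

16.90 : 72.31 : 100.00 : 44.06

Silver pattern (n=1): 0.5180 : 0.4820
Rhenium pattern (n=2): 0.139876 : 0.468248 : 0.391876
Convolve the two distributions (both contribute in 2-u steps):
  M: 0.5180×0.139876 = 0.072456
  M+2: 0.5180×0.468248 + 0.4820×0.139876 = 0.309973
  M+4: 0.5180×0.391876 + 0.4820×0.468248 = 0.428687
  M+6: 0.4820×0.391876 = 0.188884
Scale to base peak (0.428687) = 100: 16.90 : 72.31 : 100.00 : 44.06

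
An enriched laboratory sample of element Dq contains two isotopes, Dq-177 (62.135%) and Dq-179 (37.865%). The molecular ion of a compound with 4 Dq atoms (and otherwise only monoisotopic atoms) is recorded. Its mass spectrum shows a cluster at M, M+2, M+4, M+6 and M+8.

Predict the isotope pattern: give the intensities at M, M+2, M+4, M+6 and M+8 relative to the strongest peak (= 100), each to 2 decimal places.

41.02 : 100.00 : 91.41 : 37.14 : 5.66

Expanding (0.62135 + 0.37865)^4:
P(M) = 0.62135^4 = 0.149055
P(M+2) = 4 × 0.62135^3 × 0.37865^1 = 0.363335
P(M+4) = 6 × 0.62135^2 × 0.37865^2 = 0.332124
P(M+6) = 4 × 0.62135^1 × 0.37865^3 = 0.134931
P(M+8) = 0.37865^4 = 0.020557
The M+2 peak is largest (0.363335); scaling to 100 gives 41.02 : 100.00 : 91.41 : 37.14 : 5.66.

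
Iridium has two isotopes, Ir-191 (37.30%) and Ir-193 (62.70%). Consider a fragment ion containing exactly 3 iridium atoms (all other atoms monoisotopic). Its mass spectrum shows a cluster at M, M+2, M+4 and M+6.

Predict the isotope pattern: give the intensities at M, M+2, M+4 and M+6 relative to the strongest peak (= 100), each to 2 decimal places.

Expanding (0.3730 + 0.6270)^3:
P(M) = 0.3730^3 = 0.051895
P(M+2) = 3 × 0.3730^2 × 0.6270^1 = 0.261702
P(M+4) = 3 × 0.3730^1 × 0.6270^2 = 0.439911
P(M+6) = 0.6270^3 = 0.246492
The M+4 peak is largest (0.439911); scaling to 100 gives 11.80 : 59.49 : 100.00 : 56.03.

11.80 : 59.49 : 100.00 : 56.03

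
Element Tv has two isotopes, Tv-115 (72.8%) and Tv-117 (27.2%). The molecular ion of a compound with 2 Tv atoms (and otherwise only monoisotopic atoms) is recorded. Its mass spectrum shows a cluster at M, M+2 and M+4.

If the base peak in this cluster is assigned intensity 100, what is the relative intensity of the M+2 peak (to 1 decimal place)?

Binomial terms of (0.728 + 0.272)^2: M 0.5300, M+2 0.3960, M+4 0.0740 → M is the base peak.
P(M) = C(2,0) × 0.728^2 × 0.272^0 = 1 × 0.529984 × 1.0000 = 0.529984 (base)
P(M+2) = C(2,1) × 0.728^1 × 0.272^1 = 2 × 0.7280 × 0.2720 = 0.396032
Relative intensity = 0.396032 / 0.529984 × 100 = 74.7

74.7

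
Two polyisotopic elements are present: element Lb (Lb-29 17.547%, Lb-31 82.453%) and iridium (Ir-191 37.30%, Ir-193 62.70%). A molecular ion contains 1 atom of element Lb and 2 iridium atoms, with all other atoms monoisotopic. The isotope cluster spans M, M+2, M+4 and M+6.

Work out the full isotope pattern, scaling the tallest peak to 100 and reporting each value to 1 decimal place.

5.4 : 43.3 : 100.0 : 71.3

Element Lb pattern (n=1): 0.17547 : 0.82453
Iridium pattern (n=2): 0.139129 : 0.467742 : 0.393129
Convolve the two distributions (both contribute in 2-u steps):
  M: 0.17547×0.139129 = 0.024413
  M+2: 0.17547×0.467742 + 0.82453×0.139129 = 0.196791
  M+4: 0.17547×0.393129 + 0.82453×0.467742 = 0.454650
  M+6: 0.82453×0.393129 = 0.324147
Scale to base peak (0.454650) = 100: 5.4 : 43.3 : 100.0 : 71.3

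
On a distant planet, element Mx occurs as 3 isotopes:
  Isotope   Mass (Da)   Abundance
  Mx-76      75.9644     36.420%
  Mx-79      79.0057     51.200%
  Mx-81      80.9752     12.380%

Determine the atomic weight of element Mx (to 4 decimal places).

The abundance-weighted mean is 0.36420 × 75.9644 + 0.51200 × 79.0057 + 0.12380 × 80.9752
= 27.66623 + 40.45092 + 10.02473 = 78.14188 Da

78.1419 Da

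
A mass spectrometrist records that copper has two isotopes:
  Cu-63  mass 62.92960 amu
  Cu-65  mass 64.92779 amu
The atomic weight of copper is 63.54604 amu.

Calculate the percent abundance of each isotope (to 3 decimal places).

With x = fraction of Cu-63 (so Cu-65 is 1 − x):
62.92960·x + 64.92779·(1 − x) = 63.54604
(62.92960 − 64.92779)·x = 63.54604 − 64.92779
x = -1.38175 / -1.99819 = 0.69150 → 69.150% Cu-63, 30.850% Cu-65.

Cu-63: 69.150%, Cu-65: 30.850%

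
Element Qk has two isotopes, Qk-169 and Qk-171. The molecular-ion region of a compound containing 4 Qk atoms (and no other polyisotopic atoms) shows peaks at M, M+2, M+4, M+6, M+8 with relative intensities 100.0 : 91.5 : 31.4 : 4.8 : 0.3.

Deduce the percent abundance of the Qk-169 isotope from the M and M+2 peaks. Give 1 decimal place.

Write p for the Qk-169 fraction. I(M+2)/I(M) = [C(4,1)·p^3·(1−p)] / p^4 = 4·(1−p)/p = 91.5/100.0 = 0.9150
(1−p)/p = 0.9150/4 = 0.2288  ⇒  p = 1/(1 + 0.2288) = 0.8138
Qk-169: 81.4%, Qk-171: 18.6%.

81.4%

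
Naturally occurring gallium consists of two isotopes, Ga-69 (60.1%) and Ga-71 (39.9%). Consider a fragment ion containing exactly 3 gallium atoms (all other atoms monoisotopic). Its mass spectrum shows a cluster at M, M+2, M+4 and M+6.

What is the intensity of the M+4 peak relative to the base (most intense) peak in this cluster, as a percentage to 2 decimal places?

66.39%

Term probabilities: M 0.2171, M+2 0.4324, M+4 0.2870, M+6 0.0635. Base peak = M+2.
P(M+2) = C(3,1) × 0.601^2 × 0.399^1 = 3 × 0.361201 × 0.3990 = 0.432358 (base)
P(M+4) = C(3,2) × 0.601^1 × 0.399^2 = 3 × 0.6010 × 0.159201 = 0.287039
Relative intensity = 0.287039 / 0.432358 × 100 = 66.39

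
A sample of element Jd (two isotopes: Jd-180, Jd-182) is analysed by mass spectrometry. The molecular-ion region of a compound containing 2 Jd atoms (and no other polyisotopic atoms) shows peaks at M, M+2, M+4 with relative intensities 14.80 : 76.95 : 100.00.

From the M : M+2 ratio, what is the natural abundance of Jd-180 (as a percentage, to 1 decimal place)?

Let p = fractional abundance of Jd-180. I(M+2)/I(M) = [C(2,1)·p^1·(1−p)] / p^2 = 2·(1−p)/p = 76.95/14.80 = 5.1993
(1−p)/p = 5.1993/2 = 2.5997  ⇒  p = 1/(1 + 2.5997) = 0.2778
Jd-180: 27.8%, Jd-182: 72.2%.

27.8%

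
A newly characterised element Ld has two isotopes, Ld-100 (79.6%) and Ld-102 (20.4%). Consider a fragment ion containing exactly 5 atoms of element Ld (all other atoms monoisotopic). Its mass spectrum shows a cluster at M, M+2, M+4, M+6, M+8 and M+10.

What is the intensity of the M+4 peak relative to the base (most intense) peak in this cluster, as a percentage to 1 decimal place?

51.3%

Binomial terms of (0.796 + 0.204)^5: M 0.3196, M+2 0.4095, M+4 0.2099, M+6 0.0538, M+8 0.0069, M+10 0.0004 → M+2 is the base peak.
P(M+2) = C(5,1) × 0.796^4 × 0.204^1 = 5 × 0.40146924 × 0.2040 = 0.409499 (base)
P(M+4) = C(5,2) × 0.796^3 × 0.204^2 = 10 × 0.50435834 × 0.041616 = 0.209894
Relative intensity = 0.209894 / 0.409499 × 100 = 51.3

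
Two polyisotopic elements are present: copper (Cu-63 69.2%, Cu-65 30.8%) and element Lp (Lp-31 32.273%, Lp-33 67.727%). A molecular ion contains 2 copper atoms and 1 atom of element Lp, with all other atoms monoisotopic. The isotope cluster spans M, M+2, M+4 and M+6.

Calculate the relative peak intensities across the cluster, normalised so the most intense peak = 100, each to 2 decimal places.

33.46 : 100.00 : 69.13 : 13.91

Copper pattern (n=2): 0.478864 : 0.426272 : 0.094864
Element Lp pattern (n=1): 0.32273 : 0.67727
Convolve the two distributions (both contribute in 2-u steps):
  M: 0.478864×0.32273 = 0.154544
  M+2: 0.478864×0.67727 + 0.426272×0.32273 = 0.461891
  M+4: 0.426272×0.67727 + 0.094864×0.32273 = 0.319317
  M+6: 0.094864×0.67727 = 0.064249
Scale to base peak (0.461891) = 100: 33.46 : 100.00 : 69.13 : 13.91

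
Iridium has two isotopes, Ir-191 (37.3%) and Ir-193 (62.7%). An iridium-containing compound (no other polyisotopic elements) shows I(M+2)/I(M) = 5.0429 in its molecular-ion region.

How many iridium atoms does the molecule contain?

3

The M+2/M ratio from n Ir atoms is n · q/p = n · 0.627/0.373.
n = 5.0429 × 0.373/0.627 = 3.00 ≈ 3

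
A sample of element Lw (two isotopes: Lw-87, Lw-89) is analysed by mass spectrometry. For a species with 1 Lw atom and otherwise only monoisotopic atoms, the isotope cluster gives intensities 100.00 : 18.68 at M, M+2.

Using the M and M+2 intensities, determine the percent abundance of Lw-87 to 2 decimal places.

Write p for the Lw-87 fraction. I(M+2)/I(M) = [C(1,1)·p^0·(1−p)] / p^1 = 1·(1−p)/p = 18.68/100.00 = 0.1868
(1−p)/p = 0.1868/1 = 0.1868  ⇒  p = 1/(1 + 0.1868) = 0.8426
Lw-87: 84.26%, Lw-89: 15.74%.

84.26%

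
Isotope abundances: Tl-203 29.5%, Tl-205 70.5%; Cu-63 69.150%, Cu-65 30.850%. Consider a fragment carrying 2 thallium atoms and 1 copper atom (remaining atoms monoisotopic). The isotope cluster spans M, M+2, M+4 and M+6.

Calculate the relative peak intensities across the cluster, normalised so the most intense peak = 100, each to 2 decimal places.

Thallium pattern (n=2): 0.087025 : 0.41595 : 0.497025
Copper pattern (n=1): 0.6915 : 0.3085
Convolve the two distributions (both contribute in 2-u steps):
  M: 0.087025×0.6915 = 0.060178
  M+2: 0.087025×0.3085 + 0.41595×0.6915 = 0.314477
  M+4: 0.41595×0.3085 + 0.497025×0.6915 = 0.472013
  M+6: 0.497025×0.3085 = 0.153332
Scale to base peak (0.472013) = 100: 12.75 : 66.62 : 100.00 : 32.48

12.75 : 66.62 : 100.00 : 32.48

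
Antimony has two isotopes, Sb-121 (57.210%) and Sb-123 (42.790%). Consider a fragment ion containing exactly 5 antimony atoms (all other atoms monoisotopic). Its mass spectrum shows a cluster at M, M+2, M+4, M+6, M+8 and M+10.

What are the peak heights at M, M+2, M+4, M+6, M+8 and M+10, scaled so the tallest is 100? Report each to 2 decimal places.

17.88 : 66.85 : 100.00 : 74.79 : 27.97 : 4.18

Expanding (0.57210 + 0.42790)^5:
P(M) = 0.57210^5 = 0.061286
P(M+2) = 5 × 0.57210^4 × 0.42790^1 = 0.229192
P(M+4) = 10 × 0.57210^3 × 0.42790^2 = 0.342847
P(M+6) = 10 × 0.57210^2 × 0.42790^3 = 0.256431
P(M+8) = 5 × 0.57210^1 × 0.42790^4 = 0.095898
P(M+10) = 0.42790^5 = 0.014345
The M+4 peak is largest (0.342847); scaling to 100 gives 17.88 : 66.85 : 100.00 : 74.79 : 27.97 : 4.18.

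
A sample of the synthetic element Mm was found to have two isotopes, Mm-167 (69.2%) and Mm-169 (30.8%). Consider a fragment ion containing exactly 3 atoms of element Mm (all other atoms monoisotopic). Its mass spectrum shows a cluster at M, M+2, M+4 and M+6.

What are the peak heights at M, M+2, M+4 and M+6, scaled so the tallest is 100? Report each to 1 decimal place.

Each Mm atom is independently Mm-167 (p = 0.692) or Mm-169 (q = 0.308); the cluster is the binomial expansion (p + q)^3.
P(M) = 0.692^3 = 0.331374
P(M+2) = 3 × 0.692^2 × 0.308^1 = 0.442470
P(M+4) = 3 × 0.692^1 × 0.308^2 = 0.196938
P(M+6) = 0.308^3 = 0.029218
The M+2 peak is largest (0.442470); scaling to 100 gives 74.9 : 100.0 : 44.5 : 6.6.

74.9 : 100.0 : 44.5 : 6.6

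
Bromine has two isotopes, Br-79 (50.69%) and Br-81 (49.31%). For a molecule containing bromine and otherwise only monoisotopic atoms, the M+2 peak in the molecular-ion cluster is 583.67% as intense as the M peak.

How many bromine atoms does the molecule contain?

For n independent Br atoms, I(M+2)/I(M) = n · (abundance Br-81) / (abundance Br-79) = n · 0.4931/0.5069.
n = 5.8367 × 0.5069/0.4931 = 6.00 ≈ 6

6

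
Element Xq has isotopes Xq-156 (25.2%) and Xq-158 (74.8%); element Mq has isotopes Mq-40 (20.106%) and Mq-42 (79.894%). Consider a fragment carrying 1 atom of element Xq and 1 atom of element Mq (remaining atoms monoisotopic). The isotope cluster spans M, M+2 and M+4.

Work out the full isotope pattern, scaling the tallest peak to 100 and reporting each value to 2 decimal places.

8.48 : 58.86 : 100.00

Element Xq pattern (n=1): 0.2520 : 0.7480
Element Mq pattern (n=1): 0.20106 : 0.79894
Convolve the two distributions (both contribute in 2-u steps):
  M: 0.2520×0.20106 = 0.050667
  M+2: 0.2520×0.79894 + 0.7480×0.20106 = 0.351726
  M+4: 0.7480×0.79894 = 0.597607
Scale to base peak (0.597607) = 100: 8.48 : 58.86 : 100.00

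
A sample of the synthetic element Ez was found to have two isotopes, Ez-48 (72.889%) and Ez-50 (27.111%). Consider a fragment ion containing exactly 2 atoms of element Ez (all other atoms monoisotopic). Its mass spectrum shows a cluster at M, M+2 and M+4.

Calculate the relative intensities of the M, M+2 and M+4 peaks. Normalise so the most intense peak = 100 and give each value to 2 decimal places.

100.00 : 74.39 : 13.83

The 2 Ez atoms are independent, so intensities follow the terms of (0.72889 + 0.27111)^2.
P(M) = 0.72889^2 = 0.531281
P(M+2) = 2 × 0.72889^1 × 0.27111^1 = 0.395219
P(M+4) = 0.27111^2 = 0.073501
The M peak is largest (0.531281); scaling to 100 gives 100.00 : 74.39 : 13.83.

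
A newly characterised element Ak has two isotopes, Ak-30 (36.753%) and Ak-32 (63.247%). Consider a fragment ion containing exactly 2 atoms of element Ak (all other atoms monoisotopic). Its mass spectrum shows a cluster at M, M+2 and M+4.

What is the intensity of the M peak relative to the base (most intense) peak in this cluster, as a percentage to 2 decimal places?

29.06%

Term probabilities: M 0.1351, M+2 0.4649, M+4 0.4000. Base peak = M+2.
P(M+2) = C(2,1) × 0.36753^1 × 0.63247^1 = 2 × 0.36753 × 0.63247 = 0.464903 (base)
P(M) = C(2,0) × 0.36753^2 × 0.63247^0 = 1 × 0.1350783 × 1.0000 = 0.135078
Relative intensity = 0.135078 / 0.464903 × 100 = 29.06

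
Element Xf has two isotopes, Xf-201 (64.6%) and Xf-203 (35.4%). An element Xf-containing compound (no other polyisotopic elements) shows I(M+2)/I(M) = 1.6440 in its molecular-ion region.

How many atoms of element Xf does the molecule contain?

The M+2/M ratio from n Xf atoms is n · q/p = n · 0.354/0.646.
n = 1.6440 × 0.646/0.354 = 3.00 ≈ 3

3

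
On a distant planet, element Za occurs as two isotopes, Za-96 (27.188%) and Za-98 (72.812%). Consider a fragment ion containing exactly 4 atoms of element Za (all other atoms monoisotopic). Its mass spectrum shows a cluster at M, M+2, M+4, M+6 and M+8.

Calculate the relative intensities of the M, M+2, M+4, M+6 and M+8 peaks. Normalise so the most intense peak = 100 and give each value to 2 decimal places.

1.30 : 13.94 : 56.01 : 100.00 : 66.95

Expanding (0.27188 + 0.72812)^4:
P(M) = 0.27188^4 = 0.005464
P(M+2) = 4 × 0.27188^3 × 0.72812^1 = 0.058532
P(M+4) = 6 × 0.27188^2 × 0.72812^2 = 0.235132
P(M+6) = 4 × 0.27188^1 × 0.72812^3 = 0.419804
P(M+8) = 0.72812^4 = 0.281068
The M+6 peak is largest (0.419804); scaling to 100 gives 1.30 : 13.94 : 56.01 : 100.00 : 66.95.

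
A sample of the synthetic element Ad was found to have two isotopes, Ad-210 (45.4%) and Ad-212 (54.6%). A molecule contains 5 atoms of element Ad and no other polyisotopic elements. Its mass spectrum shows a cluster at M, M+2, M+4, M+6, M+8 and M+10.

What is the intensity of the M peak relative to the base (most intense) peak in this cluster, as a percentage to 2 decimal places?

(0.454 + 0.546)^5 gives M 0.0193, M+2 0.1160, M+4 0.2790, M+6 0.3355, M+8 0.2017, M+10 0.0485; the largest is M+6.
P(M+6) = C(5,3) × 0.454^2 × 0.546^3 = 10 × 0.206116 × 0.16277134 = 0.335498 (base)
P(M) = C(5,0) × 0.454^5 × 0.546^0 = 1 × 0.01928765 × 1.0000 = 0.019288
Relative intensity = 0.019288 / 0.335498 × 100 = 5.75

5.75%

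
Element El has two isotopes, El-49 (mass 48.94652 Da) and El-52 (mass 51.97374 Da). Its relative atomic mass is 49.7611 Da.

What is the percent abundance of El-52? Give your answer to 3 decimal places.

Writing the weighted mean with unknown fraction x of El-49:
48.94652·x + 51.97374·(1 − x) = 49.7611
(48.94652 − 51.97374)·x = 49.7611 − 51.97374
x = -2.21264 / -3.02722 = 0.73091 → 73.091% El-49, 26.909% El-52.

26.909%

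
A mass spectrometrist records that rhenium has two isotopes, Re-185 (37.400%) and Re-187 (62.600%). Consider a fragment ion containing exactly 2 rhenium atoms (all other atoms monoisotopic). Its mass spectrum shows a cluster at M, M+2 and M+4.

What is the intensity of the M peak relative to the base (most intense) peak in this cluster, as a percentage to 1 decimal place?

29.9%

(0.37400 + 0.62600)^2 gives M 0.1399, M+2 0.4682, M+4 0.3919; the largest is M+2.
P(M+2) = C(2,1) × 0.37400^1 × 0.62600^1 = 2 × 0.3740 × 0.6260 = 0.468248 (base)
P(M) = C(2,0) × 0.37400^2 × 0.62600^0 = 1 × 0.139876 × 1.0000 = 0.139876
Relative intensity = 0.139876 / 0.468248 × 100 = 29.9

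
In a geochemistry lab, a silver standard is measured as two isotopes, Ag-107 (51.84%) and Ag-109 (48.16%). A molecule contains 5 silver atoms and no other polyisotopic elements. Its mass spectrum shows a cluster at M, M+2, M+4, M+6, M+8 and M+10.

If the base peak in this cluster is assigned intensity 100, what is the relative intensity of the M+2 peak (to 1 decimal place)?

Term probabilities: M 0.0374, M+2 0.1739, M+4 0.3231, M+6 0.3002, M+8 0.1394, M+10 0.0259. Base peak = M+4.
P(M+4) = C(5,2) × 0.5184^3 × 0.4816^2 = 10 × 0.13931407 × 0.23193856 = 0.323123 (base)
P(M+2) = C(5,1) × 0.5184^4 × 0.4816^1 = 5 × 0.07222041 × 0.4816 = 0.173907
Relative intensity = 0.173907 / 0.323123 × 100 = 53.8

53.8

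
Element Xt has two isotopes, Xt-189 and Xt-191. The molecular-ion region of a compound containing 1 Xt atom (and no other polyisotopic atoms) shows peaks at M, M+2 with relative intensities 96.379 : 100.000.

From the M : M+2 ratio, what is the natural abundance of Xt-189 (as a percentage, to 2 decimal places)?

If p is the fraction of Xt that is Xt-189, then I(M+2)/I(M) = [C(1,1)·p^0·(1−p)] / p^1 = 1·(1−p)/p = 100.000/96.379 = 1.0376
(1−p)/p = 1.0376/1 = 1.0376  ⇒  p = 1/(1 + 1.0376) = 0.4908
Xt-189: 49.08%, Xt-191: 50.92%.

49.08%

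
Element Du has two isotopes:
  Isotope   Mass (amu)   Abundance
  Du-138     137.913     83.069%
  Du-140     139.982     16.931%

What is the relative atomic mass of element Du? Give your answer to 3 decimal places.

Ar = Σ fᵢ·mᵢ = 0.83069 × 137.913 + 0.16931 × 139.982
= 114.5629 + 23.7004 = 138.2633 amu

138.263 amu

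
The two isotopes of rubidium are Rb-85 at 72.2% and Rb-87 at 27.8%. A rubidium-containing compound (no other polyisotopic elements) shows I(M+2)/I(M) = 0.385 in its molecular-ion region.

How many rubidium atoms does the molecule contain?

1

With n Rb atoms, P(M+2)/P(M) = C(n,1)·p^(n−1)q / p^n = n·q/p = n · 0.278/0.722.
n = 0.385 × 0.722/0.278 = 1.00 ≈ 1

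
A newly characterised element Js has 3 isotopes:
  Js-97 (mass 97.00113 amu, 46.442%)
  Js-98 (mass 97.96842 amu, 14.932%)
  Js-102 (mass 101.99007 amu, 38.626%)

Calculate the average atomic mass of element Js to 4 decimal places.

The abundance-weighted mean is 0.46442 × 97.00113 + 0.14932 × 97.96842 + 0.38626 × 101.99007
= 45.049265 + 14.628644 + 39.394684 = 99.072593 amu

99.0726 amu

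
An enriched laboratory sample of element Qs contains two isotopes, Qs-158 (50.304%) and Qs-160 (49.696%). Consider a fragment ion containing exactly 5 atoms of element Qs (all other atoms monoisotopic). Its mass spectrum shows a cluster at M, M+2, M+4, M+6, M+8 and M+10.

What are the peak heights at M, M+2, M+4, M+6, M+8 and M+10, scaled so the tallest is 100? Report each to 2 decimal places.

Expanding (0.50304 + 0.49696)^5:
P(M) = 0.50304^5 = 0.032212
P(M+2) = 5 × 0.50304^4 × 0.49696^1 = 0.159111
P(M+4) = 10 × 0.50304^3 × 0.49696^2 = 0.314377
P(M+6) = 10 × 0.50304^2 × 0.49696^3 = 0.310577
P(M+8) = 5 × 0.50304^1 × 0.49696^4 = 0.153412
P(M+10) = 0.49696^5 = 0.030311
The M+4 peak is largest (0.314377); scaling to 100 gives 10.25 : 50.61 : 100.00 : 98.79 : 48.80 : 9.64.

10.25 : 50.61 : 100.00 : 98.79 : 48.80 : 9.64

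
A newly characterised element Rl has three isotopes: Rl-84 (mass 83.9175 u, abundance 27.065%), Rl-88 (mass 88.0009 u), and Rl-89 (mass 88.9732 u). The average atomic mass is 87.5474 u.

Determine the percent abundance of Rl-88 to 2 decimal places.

The remaining 72.935% is split between Rl-88 (fraction x) and Rl-89 (fraction 0.72935 − x).
Substituting: 88.0009x + 88.9732(0.72935 − x) = 64.835128625
(88.0009 − 88.9732)x = -0.057474795  ⇒  x = 0.05911, y = 0.67024
Rl-88: 5.91%, Rl-89: 67.02%.

5.91%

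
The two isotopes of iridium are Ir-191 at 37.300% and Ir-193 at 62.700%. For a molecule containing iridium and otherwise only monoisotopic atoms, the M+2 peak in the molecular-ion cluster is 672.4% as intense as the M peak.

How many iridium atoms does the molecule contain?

For n independent Ir atoms, I(M+2)/I(M) = n · (abundance Ir-193) / (abundance Ir-191) = n · 0.62700/0.37300.
n = 6.724 × 0.37300/0.62700 = 4.00 ≈ 4

4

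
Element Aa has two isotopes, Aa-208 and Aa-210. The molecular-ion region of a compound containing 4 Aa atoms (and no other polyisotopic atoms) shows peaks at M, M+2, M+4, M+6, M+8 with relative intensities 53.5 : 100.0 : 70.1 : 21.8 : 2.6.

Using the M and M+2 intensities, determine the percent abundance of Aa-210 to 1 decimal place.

31.8%

Let p = fractional abundance of Aa-208. I(M+2)/I(M) = [C(4,1)·p^3·(1−p)] / p^4 = 4·(1−p)/p = 100.0/53.5 = 1.8692
(1−p)/p = 1.8692/4 = 0.4673  ⇒  p = 1/(1 + 0.4673) = 0.6815
Aa-208: 68.2%, Aa-210: 31.8%.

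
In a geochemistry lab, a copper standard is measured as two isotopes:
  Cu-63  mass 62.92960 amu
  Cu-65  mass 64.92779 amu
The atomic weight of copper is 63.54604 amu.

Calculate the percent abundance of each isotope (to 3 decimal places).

Writing the weighted mean with unknown fraction x of Cu-63:
62.92960·x + 64.92779·(1 − x) = 63.54604
(62.92960 − 64.92779)·x = 63.54604 − 64.92779
x = -1.38175 / -1.99819 = 0.69150 → 69.150% Cu-63, 30.850% Cu-65.

Cu-63: 69.150%, Cu-65: 30.850%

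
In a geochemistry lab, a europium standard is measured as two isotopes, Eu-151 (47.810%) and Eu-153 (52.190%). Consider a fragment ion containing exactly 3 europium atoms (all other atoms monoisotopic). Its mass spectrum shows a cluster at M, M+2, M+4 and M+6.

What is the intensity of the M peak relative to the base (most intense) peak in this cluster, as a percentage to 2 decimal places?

(0.47810 + 0.52190)^3 gives M 0.1093, M+2 0.3579, M+4 0.3907, M+6 0.1422; the largest is M+4.
P(M+4) = C(3,2) × 0.47810^1 × 0.52190^2 = 3 × 0.4781 × 0.27237961 = 0.390674 (base)
P(M) = C(3,0) × 0.47810^3 × 0.52190^0 = 1 × 0.10928391 × 1.0000 = 0.109284
Relative intensity = 0.109284 / 0.390674 × 100 = 27.97

27.97%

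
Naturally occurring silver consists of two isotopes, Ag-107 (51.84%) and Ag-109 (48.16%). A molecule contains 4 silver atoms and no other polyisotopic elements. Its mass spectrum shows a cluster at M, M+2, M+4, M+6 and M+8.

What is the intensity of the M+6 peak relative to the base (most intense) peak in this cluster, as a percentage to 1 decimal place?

61.9%

Term probabilities: M 0.0722, M+2 0.2684, M+4 0.3740, M+6 0.2316, M+8 0.0538. Base peak = M+4.
P(M+4) = C(4,2) × 0.5184^2 × 0.4816^2 = 6 × 0.26873856 × 0.23193856 = 0.373985 (base)
P(M+6) = C(4,3) × 0.5184^1 × 0.4816^3 = 4 × 0.5184 × 0.11170161 = 0.231624
Relative intensity = 0.231624 / 0.373985 × 100 = 61.9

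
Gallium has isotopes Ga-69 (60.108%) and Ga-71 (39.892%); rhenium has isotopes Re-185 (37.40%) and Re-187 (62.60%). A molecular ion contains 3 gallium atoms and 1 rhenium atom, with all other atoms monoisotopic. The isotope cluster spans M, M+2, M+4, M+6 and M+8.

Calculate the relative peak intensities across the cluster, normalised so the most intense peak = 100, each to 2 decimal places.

21.49 : 78.75 : 100.00 : 53.80 : 10.51

Gallium pattern (n=3): 0.2171685 : 0.432386 : 0.2869625 : 0.063483
Rhenium pattern (n=1): 0.3740 : 0.6260
Convolve the two distributions (both contribute in 2-u steps):
  M: 0.2171685×0.3740 = 0.081221
  M+2: 0.2171685×0.6260 + 0.432386×0.3740 = 0.297660
  M+4: 0.432386×0.6260 + 0.2869625×0.3740 = 0.377998
  M+6: 0.2869625×0.6260 + 0.063483×0.3740 = 0.203381
  M+8: 0.063483×0.6260 = 0.039740
Scale to base peak (0.377998) = 100: 21.49 : 78.75 : 100.00 : 53.80 : 10.51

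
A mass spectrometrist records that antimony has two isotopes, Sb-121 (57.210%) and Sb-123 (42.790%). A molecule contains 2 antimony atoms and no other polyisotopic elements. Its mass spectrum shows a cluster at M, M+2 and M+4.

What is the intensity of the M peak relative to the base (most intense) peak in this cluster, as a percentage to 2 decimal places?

(0.57210 + 0.42790)^2 gives M 0.3273, M+2 0.4896, M+4 0.1831; the largest is M+2.
P(M+2) = C(2,1) × 0.57210^1 × 0.42790^1 = 2 × 0.5721 × 0.4279 = 0.489603 (base)
P(M) = C(2,0) × 0.57210^2 × 0.42790^0 = 1 × 0.32729841 × 1.0000 = 0.327298
Relative intensity = 0.327298 / 0.489603 × 100 = 66.85

66.85%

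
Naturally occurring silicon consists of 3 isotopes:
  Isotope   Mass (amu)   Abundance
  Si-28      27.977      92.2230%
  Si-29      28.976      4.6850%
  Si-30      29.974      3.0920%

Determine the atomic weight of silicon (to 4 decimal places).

28.0856 amu

Ar = Σ fᵢ·mᵢ = 0.922230 × 27.977 + 0.046850 × 28.976 + 0.030920 × 29.974
= 25.80123 + 1.35753 + 0.92680 = 28.08556 amu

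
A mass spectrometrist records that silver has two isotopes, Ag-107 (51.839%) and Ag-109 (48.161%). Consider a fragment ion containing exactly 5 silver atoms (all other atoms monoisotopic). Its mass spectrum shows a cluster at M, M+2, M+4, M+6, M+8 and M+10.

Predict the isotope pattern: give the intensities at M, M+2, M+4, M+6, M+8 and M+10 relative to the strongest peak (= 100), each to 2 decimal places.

11.59 : 53.82 : 100.00 : 92.90 : 43.16 : 8.02

The 5 Ag atoms are independent, so intensities follow the terms of (0.51839 + 0.48161)^5.
P(M) = 0.51839^5 = 0.037435
P(M+2) = 5 × 0.51839^4 × 0.48161^1 = 0.173897
P(M+4) = 10 × 0.51839^3 × 0.48161^2 = 0.323118
P(M+6) = 10 × 0.51839^2 × 0.48161^3 = 0.300192
P(M+8) = 5 × 0.51839^1 × 0.48161^4 = 0.139447
P(M+10) = 0.48161^5 = 0.025911
The M+4 peak is largest (0.323118); scaling to 100 gives 11.59 : 53.82 : 100.00 : 92.90 : 43.16 : 8.02.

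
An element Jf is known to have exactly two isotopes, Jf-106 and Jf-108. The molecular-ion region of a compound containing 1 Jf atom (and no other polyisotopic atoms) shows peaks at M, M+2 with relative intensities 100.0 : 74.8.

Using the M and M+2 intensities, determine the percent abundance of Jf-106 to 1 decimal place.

57.2%

Write p for the Jf-106 fraction. I(M+2)/I(M) = [C(1,1)·p^0·(1−p)] / p^1 = 1·(1−p)/p = 74.8/100.0 = 0.7480
(1−p)/p = 0.7480/1 = 0.7480  ⇒  p = 1/(1 + 0.7480) = 0.5721
Jf-106: 57.2%, Jf-108: 42.8%.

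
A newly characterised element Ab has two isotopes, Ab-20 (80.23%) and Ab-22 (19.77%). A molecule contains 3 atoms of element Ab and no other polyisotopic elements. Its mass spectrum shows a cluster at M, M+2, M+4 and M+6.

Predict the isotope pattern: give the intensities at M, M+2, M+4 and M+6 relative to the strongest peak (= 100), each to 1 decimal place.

The 3 Ab atoms are independent, so intensities follow the terms of (0.8023 + 0.1977)^3.
P(M) = 0.8023^3 = 0.516429
P(M+2) = 3 × 0.8023^2 × 0.1977^1 = 0.381770
P(M+4) = 3 × 0.8023^1 × 0.1977^2 = 0.094074
P(M+6) = 0.1977^3 = 0.007727
The M peak is largest (0.516429); scaling to 100 gives 100.0 : 73.9 : 18.2 : 1.5.

100.0 : 73.9 : 18.2 : 1.5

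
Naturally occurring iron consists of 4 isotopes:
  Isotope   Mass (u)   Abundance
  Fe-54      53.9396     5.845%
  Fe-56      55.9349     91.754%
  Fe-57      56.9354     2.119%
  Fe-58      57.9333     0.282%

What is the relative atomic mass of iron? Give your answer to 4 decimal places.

The abundance-weighted mean is 0.05845 × 53.9396 + 0.91754 × 55.9349 + 0.02119 × 56.9354 + 0.00282 × 57.9333
= 3.15277 + 51.32251 + 1.20646 + 0.16337 = 55.84511 u

55.8451 u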